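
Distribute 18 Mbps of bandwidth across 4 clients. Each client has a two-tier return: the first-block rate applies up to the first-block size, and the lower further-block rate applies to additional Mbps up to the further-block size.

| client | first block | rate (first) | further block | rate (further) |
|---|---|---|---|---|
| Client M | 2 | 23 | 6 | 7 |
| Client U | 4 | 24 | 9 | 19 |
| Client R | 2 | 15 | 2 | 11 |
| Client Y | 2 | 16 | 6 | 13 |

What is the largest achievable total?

Treat each block as its own option and order by rate: Client U/first 24 > Client M/first 23 > Client U/second 19 > Client Y/first 16 > Client R/first 15 > Client Y/second 13 > Client R/second 11 > Client M/second 7.
Client U/first (24): +4 — 14 left.
Fill Client M first block (2 at 23) — 12 left.
Client U second at 19: fill all 9 — 3 left.
Client Y/first (16): +2 — 1 left.
1 remain; put them into Client R first at 15.
Total = 24×4 + 23×2 + 19×9 + 16×2 + 15×1 = 360.

360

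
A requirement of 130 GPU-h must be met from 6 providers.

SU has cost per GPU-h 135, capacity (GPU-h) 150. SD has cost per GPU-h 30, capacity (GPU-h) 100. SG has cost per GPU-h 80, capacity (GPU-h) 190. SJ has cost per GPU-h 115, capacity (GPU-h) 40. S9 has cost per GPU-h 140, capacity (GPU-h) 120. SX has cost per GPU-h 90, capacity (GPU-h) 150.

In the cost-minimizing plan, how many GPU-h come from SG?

Fill from the cheapest provider first.
SD at 30: take all 100 GPU-h ; 30 still needed.
SG (80): take the remaining 30 ; done.
SX, SJ, SU, S9: unused.

30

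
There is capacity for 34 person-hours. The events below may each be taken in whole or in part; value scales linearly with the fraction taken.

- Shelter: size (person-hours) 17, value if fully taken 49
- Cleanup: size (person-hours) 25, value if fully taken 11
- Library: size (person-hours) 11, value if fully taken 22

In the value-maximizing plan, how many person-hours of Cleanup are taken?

6

Best value per unit of size first: Shelter 49/17≈2.88, Library 22/11≈2, Cleanup 11/25≈0.44.
Shelter: take in full, 17 person-hours for value 49 ; 17 left.
Take all of Library (11 person-hours, value 22) ; 6 person-hours left.
6 person-hours left: a 6/25 share of Cleanup gives 11×6/25 = 2.64.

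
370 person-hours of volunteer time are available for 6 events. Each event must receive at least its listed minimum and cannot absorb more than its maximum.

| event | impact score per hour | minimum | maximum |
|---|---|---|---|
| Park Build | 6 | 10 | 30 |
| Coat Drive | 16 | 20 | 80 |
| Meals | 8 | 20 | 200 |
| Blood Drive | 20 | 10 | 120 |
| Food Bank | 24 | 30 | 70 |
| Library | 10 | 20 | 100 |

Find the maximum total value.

6280

Meeting every minimum uses 10+20+20+10+30+20 = 110 person-hours, leaving 260.
Order the events by impact score per hour: Food Bank 24 > Blood Drive 20 > Coat Drive 16 > Library 10 > Meals 8 > Park Build 6.
Give Food Bank 40 more to hit its cap of 70 — 220 left.
Blood Drive takes 110 more to reach its cap of 120 — 110 left.
Coat Drive takes 60 more to reach its cap of 80 — 50 left.
Only 50 left; Library takes them to reach 70.
Total = 6×10 + 16×80 + 8×20 + 20×120 + 24×70 + 10×70 = 6280.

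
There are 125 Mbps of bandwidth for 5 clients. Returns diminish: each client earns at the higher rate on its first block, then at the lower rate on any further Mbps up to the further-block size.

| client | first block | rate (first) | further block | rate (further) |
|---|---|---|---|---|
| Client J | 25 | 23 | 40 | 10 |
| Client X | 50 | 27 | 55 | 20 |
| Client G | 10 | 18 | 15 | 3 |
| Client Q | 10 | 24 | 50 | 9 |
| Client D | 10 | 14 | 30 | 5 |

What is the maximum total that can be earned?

2965

Rank every tier by rate: Client X/tier1 27 > Client Q/tier1 24 > Client J/tier1 23 > Client X/tier2 20 > Client G/tier1 18 > Client D/tier1 14 > Client J/tier2 10 > Client Q/tier2 9 > Client D/tier2 5 > Client G/tier2 3.
Fill Client X tier1 block (50 at 27) ; 75 left.
Fill Client Q tier1 block (10 at 24) ; 65 left.
Client J tier1 at 23: fill all 25 ; 40 left.
Client X/tier2: +40 of 55 at 20; pool empty.
Total = 27×50 + 24×10 + 23×25 + 20×40 = 2965.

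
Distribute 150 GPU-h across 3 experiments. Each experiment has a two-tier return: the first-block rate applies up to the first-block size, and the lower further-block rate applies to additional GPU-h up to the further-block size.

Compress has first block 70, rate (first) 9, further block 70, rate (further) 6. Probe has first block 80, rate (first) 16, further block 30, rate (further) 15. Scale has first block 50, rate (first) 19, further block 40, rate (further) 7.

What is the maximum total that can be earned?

2530

Rank every tier by rate: Scale/first 19 > Probe/first 16 > Probe/second 15 > Compress/first 9 > Scale/second 7 > Compress/second 6.
Scale first at 19: fill all 50 ; 100 left.
Probe/first (16): +80 ; 20 left.
20 remain; put them into Probe second at 15.
Total = 19×50 + 16×80 + 15×20 = 2530.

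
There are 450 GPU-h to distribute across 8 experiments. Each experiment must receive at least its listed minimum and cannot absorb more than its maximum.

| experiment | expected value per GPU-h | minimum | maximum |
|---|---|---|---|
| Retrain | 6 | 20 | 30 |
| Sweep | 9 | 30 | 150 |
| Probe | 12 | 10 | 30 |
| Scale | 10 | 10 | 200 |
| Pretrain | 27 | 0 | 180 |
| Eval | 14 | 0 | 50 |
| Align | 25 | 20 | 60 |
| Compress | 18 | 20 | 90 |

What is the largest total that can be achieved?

Meeting every minimum uses 20+30+10+10+0+0+20+20 = 110 GPU-h, leaving 340.
Order the experiments by expected value per GPU-h: Pretrain 27 > Align 25 > Compress 18 > Eval 14 > Probe 12 > Scale 10 > Sweep 9 > Retrain 6.
Give Pretrain 180 more to hit its cap of 180 ; 160 left.
Align takes 40 more to reach its cap of 60 ; 120 left.
Compress: +70 to 90 (cap) ; 50 left.
Give Eval 50 more to hit its cap of 50 ; 0 left.
Total = 6×20 + 9×30 + 12×10 + 10×10 + 27×180 + 14×50 + 25×60 + 18×90 = 9290.

9290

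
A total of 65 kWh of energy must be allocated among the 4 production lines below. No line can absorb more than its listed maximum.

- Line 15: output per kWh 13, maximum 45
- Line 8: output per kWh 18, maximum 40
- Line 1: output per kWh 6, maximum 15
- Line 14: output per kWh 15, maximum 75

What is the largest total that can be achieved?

1095

Highest output per kWh first: Line 8 18 > Line 14 15 > Line 15 13 > Line 1 6.
Give Line 8 40 to hit its cap of 40 — 25 left.
Only 25 left; Line 14 takes them to reach 25.
Total = 18×40 + 15×25 = 1095.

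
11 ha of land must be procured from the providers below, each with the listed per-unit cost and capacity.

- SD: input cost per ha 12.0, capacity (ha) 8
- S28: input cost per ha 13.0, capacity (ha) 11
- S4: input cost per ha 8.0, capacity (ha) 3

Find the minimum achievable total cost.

120

Use providers in increasing cost order.
S4 at 8.0: take all 3 ha — 8 still needed.
SD at 12.0: take all 8 ha — 0 still needed.
S28: unused.
Cost = 3×8.0 + 8×12.0 = 120.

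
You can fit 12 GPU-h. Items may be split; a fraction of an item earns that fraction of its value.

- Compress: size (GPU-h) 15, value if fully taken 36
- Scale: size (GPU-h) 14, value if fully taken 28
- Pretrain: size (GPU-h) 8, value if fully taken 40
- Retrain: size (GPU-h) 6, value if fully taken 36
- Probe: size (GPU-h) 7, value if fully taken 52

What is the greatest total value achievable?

Best value per unit of size first: Probe 52/7≈7.43, Retrain 36/6≈6, Pretrain 40/8≈5, Compress 36/15≈2.4, Scale 28/14≈2.
Take all of Probe (7 GPU-h, value 52) ; 5 GPU-h left.
Fill the last 5 GPU-h with part of Retrain: 5/6 of it earns 30.
Total value = 82.

82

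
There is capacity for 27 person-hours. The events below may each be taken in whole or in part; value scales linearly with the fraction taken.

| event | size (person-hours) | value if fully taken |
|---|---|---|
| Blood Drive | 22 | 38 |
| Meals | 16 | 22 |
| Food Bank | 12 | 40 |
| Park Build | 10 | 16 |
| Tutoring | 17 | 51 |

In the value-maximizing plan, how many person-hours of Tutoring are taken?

15

Rank by value-to-size ratio: Food Bank 40/12≈3.33, Tutoring 51/17≈3, Blood Drive 38/22≈1.73, Park Build 16/10≈1.6, Meals 22/16≈1.38.
All 12 person-hours of Food Bank fit (value 40) → 15 remain.
Only 15 person-hours remain; take 15/17 of Tutoring for value 51×15/17 = 45.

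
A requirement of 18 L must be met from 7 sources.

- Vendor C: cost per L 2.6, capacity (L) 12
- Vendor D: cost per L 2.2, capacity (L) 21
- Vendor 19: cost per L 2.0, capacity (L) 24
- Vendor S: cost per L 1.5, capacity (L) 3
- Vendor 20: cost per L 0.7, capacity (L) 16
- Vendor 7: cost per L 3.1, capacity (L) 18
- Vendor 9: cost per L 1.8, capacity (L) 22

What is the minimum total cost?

14.2

Fill from the cheapest source first.
Take 16 from Vendor 20 at 0.7 ; need 2 more.
Take 2 from Vendor S at 1.5 to finish.
Vendor 9, Vendor 19, Vendor D, Vendor C, Vendor 7: unused.
Cost = 16×0.7 + 2×1.5 = 14.2.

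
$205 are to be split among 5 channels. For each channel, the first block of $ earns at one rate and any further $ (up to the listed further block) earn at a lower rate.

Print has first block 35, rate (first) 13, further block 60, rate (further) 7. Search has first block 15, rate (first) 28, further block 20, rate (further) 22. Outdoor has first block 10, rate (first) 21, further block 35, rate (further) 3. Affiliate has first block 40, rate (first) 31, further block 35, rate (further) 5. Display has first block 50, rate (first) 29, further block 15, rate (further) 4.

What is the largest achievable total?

4460

Rank every tier by rate: Affiliate/first 31 > Display/first 29 > Search/first 28 > Search/second 22 > Outdoor/first 21 > Print/first 13 > Print/second 7 > Affiliate/second 5 > Display/second 4 > Outdoor/second 3.
Affiliate first at 31: fill all 40 → 165 left.
Display first at 29: fill all 50 → 115 left.
Search first at 28: fill all 15 → 100 left.
Fill Search second block (20 at 22) → 80 left.
Outdoor/first (21): +10 → 70 left.
Print/first (13): +35 → 35 left.
Print/second: +35 of 60 at 7; pool empty.
Total = 31×40 + 29×50 + 28×15 + 22×20 + 21×10 + 13×35 + 7×35 = 4460.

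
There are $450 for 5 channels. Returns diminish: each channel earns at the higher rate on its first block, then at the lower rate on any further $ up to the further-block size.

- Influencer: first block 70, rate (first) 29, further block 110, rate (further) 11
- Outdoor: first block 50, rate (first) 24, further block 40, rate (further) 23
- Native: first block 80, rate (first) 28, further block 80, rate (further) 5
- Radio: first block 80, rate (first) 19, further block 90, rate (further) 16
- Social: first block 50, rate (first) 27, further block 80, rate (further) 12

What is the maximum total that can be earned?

10540

Rank every tier by rate: Influencer/first 29 > Native/first 28 > Social/first 27 > Outdoor/first 24 > Outdoor/second 23 > Radio/first 19 > Radio/second 16 > Social/second 12 > Influencer/second 11 > Native/second 5.
Fill Influencer first block (70 at 29) — 380 left.
Fill Native first block (80 at 28) — 300 left.
Fill Social first block (50 at 27) — 250 left.
Outdoor/first (24): +50 — 200 left.
Fill Outdoor second block (40 at 23) — 160 left.
Radio/first (19): +80 — 80 left.
80 remain; put them into Radio second at 16.
Total = 29×70 + 28×80 + 27×50 + 24×50 + 23×40 + 19×80 + 16×80 = 10540.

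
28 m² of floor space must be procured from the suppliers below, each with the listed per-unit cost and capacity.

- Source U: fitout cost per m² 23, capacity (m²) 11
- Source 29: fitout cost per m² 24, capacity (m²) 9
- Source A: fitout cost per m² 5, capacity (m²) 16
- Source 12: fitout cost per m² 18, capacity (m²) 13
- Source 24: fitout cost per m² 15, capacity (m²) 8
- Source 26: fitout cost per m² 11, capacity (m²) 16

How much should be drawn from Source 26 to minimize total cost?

Cheapest first:
Source A at 5: take all 16 m² → 12 still needed.
Take 12 from Source 26 at 11 to finish.
Source 24, Source 12, Source U, Source 29: unused.

12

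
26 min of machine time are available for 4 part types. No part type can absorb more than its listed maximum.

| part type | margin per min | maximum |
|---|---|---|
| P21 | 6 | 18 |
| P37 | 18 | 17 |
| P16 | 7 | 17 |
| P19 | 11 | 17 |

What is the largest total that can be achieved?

405

Highest margin per min first: P37 18 > P19 11 > P16 7 > P21 6.
P37 takes 17 to reach its cap of 17 — 9 left.
P19: +9 (room for 17) → 9. Pool exhausted.
Total = 18×17 + 11×9 = 405.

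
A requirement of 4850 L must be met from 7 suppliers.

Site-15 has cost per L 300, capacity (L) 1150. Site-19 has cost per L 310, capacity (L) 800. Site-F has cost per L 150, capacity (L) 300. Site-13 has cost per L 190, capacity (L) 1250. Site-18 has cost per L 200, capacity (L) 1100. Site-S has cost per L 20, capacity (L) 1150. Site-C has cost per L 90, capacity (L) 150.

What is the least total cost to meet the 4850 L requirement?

Fill from the cheapest supplier first.
Take 1150 from Site-S at 20 — need 3700 more.
Take 150 from Site-C at 90 — need 3550 more.
Site-F at 150: take all 300 L — 3250 still needed.
Take 1250 from Site-13 at 190 — need 2000 more.
Site-18 (200): use full 1100 — 900 L to go.
Take 900 from Site-15 at 300 to finish.
Site-19: unused.
Cost = 1150×20 + 150×90 + 300×150 + 1250×190 + 1100×200 + 900×300 = 809000.

809000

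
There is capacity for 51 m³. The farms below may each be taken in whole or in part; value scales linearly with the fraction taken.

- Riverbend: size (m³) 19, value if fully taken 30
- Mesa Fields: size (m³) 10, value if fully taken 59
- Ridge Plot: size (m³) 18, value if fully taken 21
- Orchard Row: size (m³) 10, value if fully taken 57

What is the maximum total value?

160

Rank by value-to-size ratio: Mesa Fields 59/10≈5.9, Orchard Row 57/10≈5.7, Riverbend 30/19≈1.58, Ridge Plot 21/18≈1.17.
All 10 m³ of Mesa Fields fit (value 59) → 41 remain.
Orchard Row: take in full, 10 m³ for value 57 → 31 left.
All 19 m³ of Riverbend fit (value 30) → 12 remain.
Fill the last 12 m³ with part of Ridge Plot: 12/18 of it earns 14.
Total value = 160.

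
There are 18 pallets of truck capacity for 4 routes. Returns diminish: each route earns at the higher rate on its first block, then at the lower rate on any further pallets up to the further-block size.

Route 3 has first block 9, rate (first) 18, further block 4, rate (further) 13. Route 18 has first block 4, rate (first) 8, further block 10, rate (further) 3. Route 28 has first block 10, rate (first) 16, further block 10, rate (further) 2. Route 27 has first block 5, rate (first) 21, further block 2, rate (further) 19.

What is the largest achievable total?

337

Order all 8 blocks by rate: Route 27/tier1 21 > Route 27/tier2 19 > Route 3/tier1 18 > Route 28/tier1 16 > Route 3/tier2 13 > Route 18/tier1 8 > Route 18/tier2 3 > Route 28/tier2 2.
Route 27 tier1 at 21: fill all 5 — 13 left.
Route 27 tier2 at 19: fill all 2 — 11 left.
Fill Route 3 tier1 block (9 at 18) — 2 left.
2 remain; put them into Route 28 tier1 at 16.
Total = 21×5 + 19×2 + 18×9 + 16×2 = 337.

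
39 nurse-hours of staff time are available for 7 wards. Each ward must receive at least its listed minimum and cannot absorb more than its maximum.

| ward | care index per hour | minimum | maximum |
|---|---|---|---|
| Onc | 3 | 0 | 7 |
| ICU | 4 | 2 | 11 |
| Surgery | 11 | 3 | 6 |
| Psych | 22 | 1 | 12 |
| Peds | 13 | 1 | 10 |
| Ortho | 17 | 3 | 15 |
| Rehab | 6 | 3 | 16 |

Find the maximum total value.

630

Meeting every minimum uses 0+2+3+1+1+3+3 = 13 nurse-hours, leaving 26.
Rank by care index per hour: Psych 22 > Ortho 17 > Peds 13 > Surgery 11 > Rehab 6 > ICU 4 > Onc 3.
Psych: +11 to 12 (cap) — 15 left.
Ortho: +12 to 15 (cap) — 3 left.
Peds: +3 (room for 9) → 4. Pool exhausted.
Total = 4×2 + 11×3 + 22×12 + 13×4 + 17×15 + 6×3 = 630.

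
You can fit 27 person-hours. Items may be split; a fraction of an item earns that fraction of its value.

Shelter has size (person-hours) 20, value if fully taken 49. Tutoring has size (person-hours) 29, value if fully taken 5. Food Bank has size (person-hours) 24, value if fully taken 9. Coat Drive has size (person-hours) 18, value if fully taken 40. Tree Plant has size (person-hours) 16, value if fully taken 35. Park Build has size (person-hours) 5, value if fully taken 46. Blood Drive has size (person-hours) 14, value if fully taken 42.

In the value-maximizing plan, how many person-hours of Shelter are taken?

8

Sort by value density: Park Build 46/5≈9.2, Blood Drive 42/14≈3, Shelter 49/20≈2.45, Coat Drive 40/18≈2.22, Tree Plant 35/16≈2.19, Food Bank 9/24≈0.375, Tutoring 5/29≈0.172.
Take all of Park Build (5 person-hours, value 46) → 22 person-hours left.
Blood Drive: take in full, 14 person-hours for value 42 → 8 left.
Only 8 person-hours remain; take 8/20 of Shelter for value 49×8/20 = 19.6.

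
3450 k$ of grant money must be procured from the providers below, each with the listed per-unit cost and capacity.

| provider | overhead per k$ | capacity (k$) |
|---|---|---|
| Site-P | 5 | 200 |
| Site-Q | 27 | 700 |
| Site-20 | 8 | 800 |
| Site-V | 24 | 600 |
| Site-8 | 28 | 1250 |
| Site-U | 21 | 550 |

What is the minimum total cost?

Fill from the cheapest provider first.
Site-P at 5: take all 200 k$ ; 3250 still needed.
Site-20 at 8: take all 800 k$ ; 2450 still needed.
Site-U at 21: take all 550 k$ ; 1900 still needed.
Site-V (24): use full 600 ; 1300 k$ to go.
Site-Q at 27: take all 700 k$ ; 600 still needed.
Site-8 at 28: take 600 of its 1250 ; requirement met.
Cost = 200×5 + 800×8 + 550×21 + 600×24 + 700×27 + 600×28 = 69050.

69050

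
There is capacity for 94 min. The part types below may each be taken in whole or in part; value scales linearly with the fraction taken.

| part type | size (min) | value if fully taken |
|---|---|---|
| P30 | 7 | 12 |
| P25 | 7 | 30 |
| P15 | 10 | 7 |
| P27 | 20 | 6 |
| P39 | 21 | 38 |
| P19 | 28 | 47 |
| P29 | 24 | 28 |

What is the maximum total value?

Rank by value-to-size ratio: P25 30/7≈4.29, P39 38/21≈1.81, P30 12/7≈1.71, P19 47/28≈1.68, P29 28/24≈1.17, P15 7/10≈0.7, P27 6/20≈0.3.
Take all of P25 (7 min, value 30) ; 87 min left.
All 21 min of P39 fit (value 38) ; 66 remain.
Take all of P30 (7 min, value 12) ; 59 min left.
Take all of P19 (28 min, value 47) ; 31 min left.
P29: take in full, 24 min for value 28 ; 7 left.
Only 7 min remain; take 7/10 of P15 for value 7×7/10 = 4.9.
Total value = 159.9.

159.9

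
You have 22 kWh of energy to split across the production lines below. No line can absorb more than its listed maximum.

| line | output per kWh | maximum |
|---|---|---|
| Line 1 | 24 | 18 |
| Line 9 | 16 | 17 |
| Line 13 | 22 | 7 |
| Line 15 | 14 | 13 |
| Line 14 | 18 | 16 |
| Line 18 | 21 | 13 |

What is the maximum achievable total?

520

Highest output per kWh first: Line 1 24 > Line 13 22 > Line 18 21 > Line 14 18 > Line 9 16 > Line 15 14.
Line 1 takes 18 to reach its cap of 18 — 4 left.
Line 13 has room for 7 but only 4 remain, so it gets 4.
Total = 24×18 + 22×4 = 520.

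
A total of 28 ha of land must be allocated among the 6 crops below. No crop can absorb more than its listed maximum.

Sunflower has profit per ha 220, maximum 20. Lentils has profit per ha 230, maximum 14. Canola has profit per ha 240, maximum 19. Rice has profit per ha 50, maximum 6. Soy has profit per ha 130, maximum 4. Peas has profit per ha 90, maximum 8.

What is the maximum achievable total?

6630

Order the crops by profit per ha: Canola 240 > Lentils 230 > Sunflower 220 > Soy 130 > Peas 90 > Rice 50.
Canola: +19 to 19 (cap) — 9 left.
Lentils has room for 14 but only 9 remain, so it gets 9.
Total = 230×9 + 240×19 = 6630.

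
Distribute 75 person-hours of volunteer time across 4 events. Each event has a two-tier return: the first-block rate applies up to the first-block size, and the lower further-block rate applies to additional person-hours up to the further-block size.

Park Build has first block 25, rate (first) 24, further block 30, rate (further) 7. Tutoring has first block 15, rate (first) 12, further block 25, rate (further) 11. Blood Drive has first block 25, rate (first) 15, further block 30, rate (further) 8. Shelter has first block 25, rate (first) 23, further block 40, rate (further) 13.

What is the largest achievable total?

Treat each block as its own option and order by rate: Park Build/tier1 24 > Shelter/tier1 23 > Blood Drive/tier1 15 > Shelter/tier2 13 > Tutoring/tier1 12 > Tutoring/tier2 11 > Blood Drive/tier2 8 > Park Build/tier2 7.
Park Build/tier1 (24): +25 ; 50 left.
Shelter/tier1 (23): +25 ; 25 left.
Blood Drive tier1 at 15: fill all 25 ; 0 left.
Total = 24×25 + 23×25 + 15×25 = 1550.

1550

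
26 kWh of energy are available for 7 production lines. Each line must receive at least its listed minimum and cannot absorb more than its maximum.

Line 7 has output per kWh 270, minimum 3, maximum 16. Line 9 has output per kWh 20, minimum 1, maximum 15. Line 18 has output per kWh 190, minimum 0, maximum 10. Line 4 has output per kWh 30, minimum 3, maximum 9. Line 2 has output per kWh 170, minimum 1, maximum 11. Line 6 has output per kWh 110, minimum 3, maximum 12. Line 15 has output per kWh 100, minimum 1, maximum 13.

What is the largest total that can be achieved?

Meeting every minimum uses 3+1+0+3+1+3+1 = 12 kWh, leaving 14.
Highest output per kWh first: Line 7 270 > Line 18 190 > Line 2 170 > Line 6 110 > Line 15 100 > Line 4 30 > Line 9 20.
Give Line 7 13 more to hit its cap of 16 — 1 left.
Only 1 left; Line 18 takes them to reach 1.
Total = 270×16 + 20×1 + 190×1 + 30×3 + 170×1 + 110×3 + 100×1 = 5220.

5220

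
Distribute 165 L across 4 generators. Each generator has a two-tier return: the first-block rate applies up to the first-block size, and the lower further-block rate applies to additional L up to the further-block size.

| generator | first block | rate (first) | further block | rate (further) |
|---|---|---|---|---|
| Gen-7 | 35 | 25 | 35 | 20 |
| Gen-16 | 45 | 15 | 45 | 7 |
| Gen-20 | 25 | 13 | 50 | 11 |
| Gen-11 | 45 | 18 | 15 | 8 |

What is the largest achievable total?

Rank every tier by rate: Gen-7/tier1 25 > Gen-7/tier2 20 > Gen-11/tier1 18 > Gen-16/tier1 15 > Gen-20/tier1 13 > Gen-20/tier2 11 > Gen-11/tier2 8 > Gen-16/tier2 7.
Gen-7/tier1 (25): +35 ; 130 left.
Gen-7 tier2 at 20: fill all 35 ; 95 left.
Gen-11 tier1 at 18: fill all 45 ; 50 left.
Gen-16 tier1 at 15: fill all 45 ; 5 left.
Gen-20/tier1: +5 of 25 at 13; pool empty.
Total = 25×35 + 20×35 + 18×45 + 15×45 + 13×5 = 3125.

3125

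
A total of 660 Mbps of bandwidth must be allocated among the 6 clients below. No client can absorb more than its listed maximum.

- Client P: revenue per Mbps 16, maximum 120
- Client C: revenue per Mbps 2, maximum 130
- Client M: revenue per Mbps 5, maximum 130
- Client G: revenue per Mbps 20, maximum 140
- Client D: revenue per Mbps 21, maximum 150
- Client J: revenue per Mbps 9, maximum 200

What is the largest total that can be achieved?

Highest revenue per Mbps first: Client D 21 > Client G 20 > Client P 16 > Client J 9 > Client M 5 > Client C 2.
Give Client D 150 to hit its cap of 150 — 510 left.
Client G: +140 to 140 (cap) — 370 left.
Give Client P 120 to hit its cap of 120 — 250 left.
Client J takes 200 to reach its cap of 200 — 50 left.
Client M has room for 130 but only 50 remain, so it gets 50.
Total = 16×120 + 5×50 + 20×140 + 21×150 + 9×200 = 9920.

9920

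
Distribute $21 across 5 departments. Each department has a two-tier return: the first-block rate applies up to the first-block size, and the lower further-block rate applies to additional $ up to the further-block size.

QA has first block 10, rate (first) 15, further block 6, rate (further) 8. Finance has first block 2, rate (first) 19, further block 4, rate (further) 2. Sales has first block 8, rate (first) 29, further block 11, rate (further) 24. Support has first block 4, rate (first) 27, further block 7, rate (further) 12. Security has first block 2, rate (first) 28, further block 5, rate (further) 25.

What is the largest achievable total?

Treat each block as its own option and order by rate: Sales/first 29 > Security/first 28 > Support/first 27 > Security/second 25 > Sales/second 24 > Finance/first 19 > QA/first 15 > Support/second 12 > QA/second 8 > Finance/second 2.
Sales first at 29: fill all 8 ; 13 left.
Security/first (28): +2 ; 11 left.
Support first at 27: fill all 4 ; 7 left.
Fill Security second block (5 at 25) ; 2 left.
Sales/second: +2 of 11 at 24; pool empty.
Total = 29×8 + 28×2 + 27×4 + 25×5 + 24×2 = 569.

569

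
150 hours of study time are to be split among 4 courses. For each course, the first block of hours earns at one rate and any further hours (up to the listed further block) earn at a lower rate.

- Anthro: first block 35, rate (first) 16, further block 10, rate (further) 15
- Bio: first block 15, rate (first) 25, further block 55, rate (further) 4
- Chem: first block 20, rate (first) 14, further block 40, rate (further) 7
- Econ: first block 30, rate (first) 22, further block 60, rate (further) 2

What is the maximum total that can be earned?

Order all 8 blocks by rate: Bio/tier1 25 > Econ/tier1 22 > Anthro/tier1 16 > Anthro/tier2 15 > Chem/tier1 14 > Chem/tier2 7 > Bio/tier2 4 > Econ/tier2 2.
Bio tier1 at 25: fill all 15 — 135 left.
Econ tier1 at 22: fill all 30 — 105 left.
Anthro tier1 at 16: fill all 35 — 70 left.
Anthro tier2 at 15: fill all 10 — 60 left.
Chem/tier1 (14): +20 — 40 left.
Chem tier2 at 7: fill all 40 — 0 left.
Total = 25×15 + 22×30 + 16×35 + 15×10 + 14×20 + 7×40 = 2305.

2305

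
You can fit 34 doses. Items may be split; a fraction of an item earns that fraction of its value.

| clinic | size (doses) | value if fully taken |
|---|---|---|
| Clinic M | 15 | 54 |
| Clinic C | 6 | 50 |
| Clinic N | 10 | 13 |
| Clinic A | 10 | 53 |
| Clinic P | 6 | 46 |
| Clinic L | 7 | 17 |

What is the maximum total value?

Best value per unit of size first: Clinic C 50/6≈8.33, Clinic P 46/6≈7.67, Clinic A 53/10≈5.3, Clinic M 54/15≈3.6, Clinic L 17/7≈2.43, Clinic N 13/10≈1.3.
Clinic C: take in full, 6 doses for value 50 ; 28 left.
All 6 doses of Clinic P fit (value 46) ; 22 remain.
Clinic A: take in full, 10 doses for value 53 ; 12 left.
Only 12 doses remain; take 12/15 of Clinic M for value 54×12/15 = 43.2.
Total value = 192.2.

192.2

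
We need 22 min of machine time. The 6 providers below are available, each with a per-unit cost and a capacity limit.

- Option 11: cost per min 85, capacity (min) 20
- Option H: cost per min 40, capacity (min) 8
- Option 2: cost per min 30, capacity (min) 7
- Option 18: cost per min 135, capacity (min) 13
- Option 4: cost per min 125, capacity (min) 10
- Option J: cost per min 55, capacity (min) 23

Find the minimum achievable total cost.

Fill from the cheapest provider first.
Take 7 from Option 2 at 30 → need 15 more.
Take 8 from Option H at 40 → need 7 more.
Option J at 55: take 7 of its 23 → requirement met.
Option 11, Option 4, Option 18: unused.
Cost = 7×30 + 8×40 + 7×55 = 915.

915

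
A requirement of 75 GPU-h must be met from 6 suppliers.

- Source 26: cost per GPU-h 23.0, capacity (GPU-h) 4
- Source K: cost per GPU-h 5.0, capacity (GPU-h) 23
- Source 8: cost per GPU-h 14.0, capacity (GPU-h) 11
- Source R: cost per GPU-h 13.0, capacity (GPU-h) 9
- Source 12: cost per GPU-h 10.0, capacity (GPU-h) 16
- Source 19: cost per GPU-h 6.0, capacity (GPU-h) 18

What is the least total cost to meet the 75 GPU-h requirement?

Use suppliers in increasing cost order.
Take 23 from Source K at 5.0 ; need 52 more.
Source 19 at 6.0: take all 18 GPU-h ; 34 still needed.
Source 12 (10.0): use full 16 ; 18 GPU-h to go.
Source R (13.0): use full 9 ; 9 GPU-h to go.
Source 8 (14.0): take the remaining 9 ; done.
Source 26: unused.
Cost = 23×5.0 + 18×6.0 + 16×10.0 + 9×13.0 + 9×14.0 = 626.

626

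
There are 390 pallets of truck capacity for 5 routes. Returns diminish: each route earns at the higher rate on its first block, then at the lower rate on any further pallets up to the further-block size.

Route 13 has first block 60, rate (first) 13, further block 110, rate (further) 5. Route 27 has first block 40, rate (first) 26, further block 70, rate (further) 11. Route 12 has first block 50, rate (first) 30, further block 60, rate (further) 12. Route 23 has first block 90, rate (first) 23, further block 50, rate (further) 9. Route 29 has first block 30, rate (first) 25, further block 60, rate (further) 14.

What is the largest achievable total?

7700

Rank every tier by rate: Route 12/T1 30 > Route 27/T1 26 > Route 29/T1 25 > Route 23/T1 23 > Route 29/T2 14 > Route 13/T1 13 > Route 12/T2 12 > Route 27/T2 11 > Route 23/T2 9 > Route 13/T2 5.
Route 12/T1 (30): +50 — 340 left.
Fill Route 27 T1 block (40 at 26) — 300 left.
Route 29/T1 (25): +30 — 270 left.
Route 23 T1 at 23: fill all 90 — 180 left.
Route 29/T2 (14): +60 — 120 left.
Fill Route 13 T1 block (60 at 13) — 60 left.
Route 12 T2 at 12: fill all 60 — 0 left.
Total = 30×50 + 26×40 + 25×30 + 23×90 + 14×60 + 13×60 + 12×60 = 7700.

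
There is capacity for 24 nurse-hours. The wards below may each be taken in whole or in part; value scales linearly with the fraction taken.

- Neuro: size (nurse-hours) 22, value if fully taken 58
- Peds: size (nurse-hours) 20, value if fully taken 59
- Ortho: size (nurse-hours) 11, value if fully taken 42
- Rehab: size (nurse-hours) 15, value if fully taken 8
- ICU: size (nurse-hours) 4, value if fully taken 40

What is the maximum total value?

108.55

Sort by value density: ICU 40/4≈10, Ortho 42/11≈3.82, Peds 59/20≈2.95, Neuro 58/22≈2.64, Rehab 8/15≈0.533.
All 4 nurse-hours of ICU fit (value 40) ; 20 remain.
All 11 nurse-hours of Ortho fit (value 42) ; 9 remain.
Only 9 nurse-hours remain; take 9/20 of Peds for value 59×9/20 = 26.55.
Total value = 108.55.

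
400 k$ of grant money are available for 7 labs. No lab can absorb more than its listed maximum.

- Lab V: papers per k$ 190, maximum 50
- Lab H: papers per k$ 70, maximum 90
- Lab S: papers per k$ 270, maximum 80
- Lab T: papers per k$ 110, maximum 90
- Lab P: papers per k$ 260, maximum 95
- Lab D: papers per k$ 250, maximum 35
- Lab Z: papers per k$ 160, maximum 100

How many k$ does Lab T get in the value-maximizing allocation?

40

Order the labs by papers per k$: Lab S 270 > Lab P 260 > Lab D 250 > Lab V 190 > Lab Z 160 > Lab T 110 > Lab H 70.
Lab S takes 80 to reach its cap of 80 ; 320 left.
Lab P takes 95 to reach its cap of 95 ; 225 left.
Give Lab D 35 to hit its cap of 35 ; 190 left.
Lab V takes 50 to reach its cap of 50 ; 140 left.
Lab Z takes 100 to reach its cap of 100 ; 40 left.
Lab T: +40 (room for 90) → 40. Pool exhausted.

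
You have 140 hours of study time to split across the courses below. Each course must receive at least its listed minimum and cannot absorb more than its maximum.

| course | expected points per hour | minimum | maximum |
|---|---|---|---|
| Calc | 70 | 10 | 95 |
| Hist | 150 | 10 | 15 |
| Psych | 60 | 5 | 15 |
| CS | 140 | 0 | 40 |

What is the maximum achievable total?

13750

Meeting every minimum uses 10+10+5+0 = 25 hours, leaving 115.
Rank by expected points per hour: Hist 150 > CS 140 > Calc 70 > Psych 60.
Give Hist 5 more to hit its cap of 15 ; 110 left.
CS: +40 to 40 (cap) ; 70 left.
Calc has room for 85 more but only 70 remain, so it gets 80.
Total = 70×80 + 150×15 + 60×5 + 140×40 = 13750.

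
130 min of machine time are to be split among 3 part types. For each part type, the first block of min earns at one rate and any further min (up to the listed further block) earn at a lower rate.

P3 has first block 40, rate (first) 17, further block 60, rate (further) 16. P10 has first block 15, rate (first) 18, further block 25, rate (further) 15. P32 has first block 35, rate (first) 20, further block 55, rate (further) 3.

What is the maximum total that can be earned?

2290

Treat each block as its own option and order by rate: P32/tier1 20 > P10/tier1 18 > P3/tier1 17 > P3/tier2 16 > P10/tier2 15 > P32/tier2 3.
Fill P32 tier1 block (35 at 20) — 95 left.
P10/tier1 (18): +15 — 80 left.
P3/tier1 (17): +40 — 40 left.
P3/tier2: +40 of 60 at 16; pool empty.
Total = 20×35 + 18×15 + 17×40 + 16×40 = 2290.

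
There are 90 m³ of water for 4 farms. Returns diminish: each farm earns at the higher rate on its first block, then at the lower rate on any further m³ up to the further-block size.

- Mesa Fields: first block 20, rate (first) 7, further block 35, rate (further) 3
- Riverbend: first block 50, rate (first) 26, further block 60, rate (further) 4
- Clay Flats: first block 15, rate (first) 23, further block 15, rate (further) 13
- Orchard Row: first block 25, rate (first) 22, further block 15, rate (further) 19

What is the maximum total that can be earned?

2195

Rank every tier by rate: Riverbend/T1 26 > Clay Flats/T1 23 > Orchard Row/T1 22 > Orchard Row/T2 19 > Clay Flats/T2 13 > Mesa Fields/T1 7 > Riverbend/T2 4 > Mesa Fields/T2 3.
Fill Riverbend T1 block (50 at 26) → 40 left.
Fill Clay Flats T1 block (15 at 23) → 25 left.
Orchard Row T1 at 22: fill all 25 → 0 left.
Total = 26×50 + 23×15 + 22×25 = 2195.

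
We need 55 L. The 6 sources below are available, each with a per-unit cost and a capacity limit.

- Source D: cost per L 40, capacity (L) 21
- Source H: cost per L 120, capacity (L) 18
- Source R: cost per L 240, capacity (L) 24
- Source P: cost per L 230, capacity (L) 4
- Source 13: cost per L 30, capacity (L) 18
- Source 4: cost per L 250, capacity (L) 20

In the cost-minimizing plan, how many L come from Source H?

16

Fill from the cheapest source first.
Source 13 at 30: take all 18 L — 37 still needed.
Take 21 from Source D at 40 — need 16 more.
Source H (120): take the remaining 16 — done.
Source P, Source R, Source 4: unused.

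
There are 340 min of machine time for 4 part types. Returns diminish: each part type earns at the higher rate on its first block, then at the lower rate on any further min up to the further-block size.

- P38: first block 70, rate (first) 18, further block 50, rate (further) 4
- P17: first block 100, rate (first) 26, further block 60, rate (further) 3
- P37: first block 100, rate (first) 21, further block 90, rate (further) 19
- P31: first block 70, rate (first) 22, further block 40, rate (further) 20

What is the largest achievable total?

Rank every tier by rate: P17/T1 26 > P31/T1 22 > P37/T1 21 > P31/T2 20 > P37/T2 19 > P38/T1 18 > P38/T2 4 > P17/T2 3.
Fill P17 T1 block (100 at 26) — 240 left.
P31/T1 (22): +70 — 170 left.
P37 T1 at 21: fill all 100 — 70 left.
P31 T2 at 20: fill all 40 — 30 left.
P37/T2: +30 of 90 at 19; pool empty.
Total = 26×100 + 22×70 + 21×100 + 20×40 + 19×30 = 7610.

7610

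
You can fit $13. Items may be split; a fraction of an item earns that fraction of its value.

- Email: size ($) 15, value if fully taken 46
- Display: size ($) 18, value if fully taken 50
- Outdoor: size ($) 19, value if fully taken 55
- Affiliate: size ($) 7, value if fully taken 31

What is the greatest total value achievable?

Sort by value density: Affiliate 31/7≈4.43, Email 46/15≈3.07, Outdoor 55/19≈2.89, Display 50/18≈2.78.
All 7 $ of Affiliate fit (value 31) → 6 remain.
6 $ left: a 6/15 share of Email gives 46×6/15 = 18.4.
Total value = 49.4.

49.4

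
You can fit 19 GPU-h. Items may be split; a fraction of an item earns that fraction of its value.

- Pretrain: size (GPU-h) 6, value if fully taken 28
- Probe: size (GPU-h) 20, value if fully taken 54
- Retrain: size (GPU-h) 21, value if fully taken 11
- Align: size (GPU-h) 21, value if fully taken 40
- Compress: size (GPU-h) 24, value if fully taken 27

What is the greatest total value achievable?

Sort by value density: Pretrain 28/6≈4.67, Probe 54/20≈2.7, Align 40/21≈1.9, Compress 27/24≈1.12, Retrain 11/21≈0.524.
Take all of Pretrain (6 GPU-h, value 28) — 13 GPU-h left.
13 GPU-h left: a 13/20 share of Probe gives 54×13/20 = 35.1.
Total value = 63.1.

63.1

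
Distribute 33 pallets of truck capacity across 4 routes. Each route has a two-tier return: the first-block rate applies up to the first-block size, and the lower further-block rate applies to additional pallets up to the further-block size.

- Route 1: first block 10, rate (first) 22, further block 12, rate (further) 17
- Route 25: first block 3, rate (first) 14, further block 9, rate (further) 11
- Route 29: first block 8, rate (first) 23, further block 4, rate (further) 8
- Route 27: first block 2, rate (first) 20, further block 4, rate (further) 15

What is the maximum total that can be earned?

663

Rank every tier by rate: Route 29/first 23 > Route 1/first 22 > Route 27/first 20 > Route 1/second 17 > Route 27/second 15 > Route 25/first 14 > Route 25/second 11 > Route 29/second 8.
Route 29/first (23): +8 — 25 left.
Fill Route 1 first block (10 at 22) — 15 left.
Route 27/first (20): +2 — 13 left.
Route 1/second (17): +12 — 1 left.
Route 27 second at 15: only 1 left, fill 1.
Total = 23×8 + 22×10 + 20×2 + 17×12 + 15×1 = 663.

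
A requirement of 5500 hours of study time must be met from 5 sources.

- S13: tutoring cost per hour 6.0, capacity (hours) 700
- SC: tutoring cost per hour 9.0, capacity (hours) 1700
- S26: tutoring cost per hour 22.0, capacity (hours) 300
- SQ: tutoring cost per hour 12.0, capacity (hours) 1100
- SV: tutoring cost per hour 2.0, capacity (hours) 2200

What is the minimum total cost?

Use sources in increasing cost order.
Take 2200 from SV at 2.0 — need 3300 more.
S13 (6.0): use full 700 — 2600 hours to go.
SC (9.0): use full 1700 — 900 hours to go.
SQ (12.0): take the remaining 900 — done.
S26: unused.
Cost = 2200×2.0 + 700×6.0 + 1700×9.0 + 900×12.0 = 34700.

34700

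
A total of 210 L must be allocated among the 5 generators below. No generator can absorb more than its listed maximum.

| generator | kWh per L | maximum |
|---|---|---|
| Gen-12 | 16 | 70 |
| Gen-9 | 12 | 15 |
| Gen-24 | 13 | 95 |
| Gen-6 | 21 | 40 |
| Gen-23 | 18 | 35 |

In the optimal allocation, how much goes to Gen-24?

Order the generators by kWh per L: Gen-6 21 > Gen-23 18 > Gen-12 16 > Gen-24 13 > Gen-9 12.
Gen-6: +40 to 40 (cap) — 170 left.
Gen-23 takes 35 to reach its cap of 35 — 135 left.
Give Gen-12 70 to hit its cap of 70 — 65 left.
Gen-24 has room for 95 but only 65 remain, so it gets 65.

65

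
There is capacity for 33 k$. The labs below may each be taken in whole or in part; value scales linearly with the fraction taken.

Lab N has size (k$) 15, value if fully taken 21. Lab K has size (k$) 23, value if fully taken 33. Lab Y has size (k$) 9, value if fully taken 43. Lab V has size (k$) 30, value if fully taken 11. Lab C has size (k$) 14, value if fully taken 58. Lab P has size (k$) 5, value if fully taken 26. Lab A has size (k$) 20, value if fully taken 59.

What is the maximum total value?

141.75

Sort by value density: Lab P 26/5≈5.2, Lab Y 43/9≈4.78, Lab C 58/14≈4.14, Lab A 59/20≈2.95, Lab K 33/23≈1.43, Lab N 21/15≈1.4, Lab V 11/30≈0.367.
All 5 k$ of Lab P fit (value 26) — 28 remain.
All 9 k$ of Lab Y fit (value 43) — 19 remain.
All 14 k$ of Lab C fit (value 58) — 5 remain.
5 k$ left: a 5/20 share of Lab A gives 59×5/20 = 14.75.
Total value = 141.75.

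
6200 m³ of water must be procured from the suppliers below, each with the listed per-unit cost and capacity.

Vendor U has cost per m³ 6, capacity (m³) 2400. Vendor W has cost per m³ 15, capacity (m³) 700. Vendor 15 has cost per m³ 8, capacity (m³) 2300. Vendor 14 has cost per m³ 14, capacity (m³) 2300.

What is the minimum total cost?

Cheapest first:
Vendor U at 6: take all 2400 m³ ; 3800 still needed.
Vendor 15 (8): use full 2300 ; 1500 m³ to go.
Take 1500 from Vendor 14 at 14 to finish.
Vendor W: unused.
Cost = 2400×6 + 2300×8 + 1500×14 = 53800.

53800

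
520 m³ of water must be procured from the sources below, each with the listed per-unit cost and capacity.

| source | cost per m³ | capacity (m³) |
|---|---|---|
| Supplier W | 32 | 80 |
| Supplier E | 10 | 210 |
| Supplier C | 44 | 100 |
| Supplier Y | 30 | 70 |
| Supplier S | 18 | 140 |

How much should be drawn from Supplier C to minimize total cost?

20

Use sources in increasing cost order.
Supplier E (10): use full 210 → 310 m³ to go.
Supplier S (18): use full 140 → 170 m³ to go.
Supplier Y at 30: take all 70 m³ → 100 still needed.
Supplier W at 32: take all 80 m³ → 20 still needed.
Take 20 from Supplier C at 44 to finish.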